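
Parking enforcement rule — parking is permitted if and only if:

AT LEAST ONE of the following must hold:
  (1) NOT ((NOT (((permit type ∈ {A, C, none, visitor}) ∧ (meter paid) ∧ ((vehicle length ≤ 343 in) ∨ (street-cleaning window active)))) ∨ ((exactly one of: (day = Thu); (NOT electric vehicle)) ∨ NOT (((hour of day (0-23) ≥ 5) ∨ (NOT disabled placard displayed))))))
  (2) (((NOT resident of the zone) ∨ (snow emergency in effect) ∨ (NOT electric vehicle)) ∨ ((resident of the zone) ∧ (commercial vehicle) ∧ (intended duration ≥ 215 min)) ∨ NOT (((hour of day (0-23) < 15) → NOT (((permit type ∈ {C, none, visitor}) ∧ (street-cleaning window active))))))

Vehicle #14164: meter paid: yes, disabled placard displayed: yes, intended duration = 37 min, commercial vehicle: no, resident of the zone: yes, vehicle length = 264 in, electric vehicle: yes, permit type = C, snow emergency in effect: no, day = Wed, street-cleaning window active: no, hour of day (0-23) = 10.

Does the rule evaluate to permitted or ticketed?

Permitted

Atomic conditions:
  permit type ∈ {A, C, none, visitor}: C is in the set → true
  meter paid: yes → true
  vehicle length ≤ 343 in: 264 ≤ 343 is true
  street-cleaning window active: no → false
  day = Thu: Wed == Thu is false
  NOT electric vehicle: yes → false
  hour of day (0-23) ≥ 5: 10 ≥ 5 is true
  NOT disabled placard displayed: yes → false
  NOT resident of the zone: yes → false
  snow emergency in effect: no → false
  resident of the zone: yes → true
  commercial vehicle: no → false
  intended duration ≥ 215 min: 37 ≥ 215 is false
  hour of day (0-23) < 15: 10 < 15 is true
  permit type ∈ {C, none, visitor}: C is in the set → true
Combine:
[1.1.1.1.3] true OR false = true
[1.1.1.1] true AND true AND true = true
[1.1.1] NOT true = false
[1.1.2.1] exactly-one(false, false) = false
[1.1.2.2.1] true OR false = true
[1.1.2.2] NOT true = false
[1.1.2] false OR false = false
[1.1] false OR false = false
[1] NOT false = true
[2.1] false OR false OR false = false
[2.2] true AND false AND false = false
[2.3.1.2.1] true AND false = false
[2.3.1.2] NOT false = true
[2.3.1] true → true = true
[2.3] NOT true = false
[2] false OR false OR false = false
[root] true OR false = true
Overall: true → permitted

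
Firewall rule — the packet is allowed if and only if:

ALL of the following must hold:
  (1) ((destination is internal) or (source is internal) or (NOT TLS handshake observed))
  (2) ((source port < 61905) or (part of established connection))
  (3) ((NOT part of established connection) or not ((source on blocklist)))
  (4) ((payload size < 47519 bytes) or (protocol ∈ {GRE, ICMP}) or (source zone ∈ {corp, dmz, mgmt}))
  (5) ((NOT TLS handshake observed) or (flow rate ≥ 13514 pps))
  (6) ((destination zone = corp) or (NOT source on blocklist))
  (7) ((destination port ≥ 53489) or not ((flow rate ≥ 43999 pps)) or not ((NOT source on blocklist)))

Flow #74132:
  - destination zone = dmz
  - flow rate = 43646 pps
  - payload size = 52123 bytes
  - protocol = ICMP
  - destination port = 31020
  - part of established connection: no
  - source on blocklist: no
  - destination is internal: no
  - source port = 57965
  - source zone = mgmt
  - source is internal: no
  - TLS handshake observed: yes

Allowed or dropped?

Dropped

Atomic conditions:
  destination is internal: no → false
  source is internal: no → false
  NOT TLS handshake observed: yes → false
  source port < 61905: 57965 < 61905 is true
  part of established connection: no → false
  NOT part of established connection: no → true
  source on blocklist: no → false
  payload size < 47519 bytes: 52123 < 47519 is false
  protocol ∈ {GRE, ICMP}: ICMP is in the set → true
  source zone ∈ {corp, dmz, mgmt}: mgmt is in the set → true
  flow rate ≥ 13514 pps: 43646 ≥ 13514 is true
  destination zone = corp: dmz == corp is false
  NOT source on blocklist: no → true
  destination port ≥ 53489: 31020 ≥ 53489 is false
  flow rate ≥ 43999 pps: 43646 ≥ 43999 is false
Combine:
[1] false OR false OR false = false
[2] true OR false = true
[3.2] NOT false = true
[3] true OR true = true
[4] false OR true OR true = true
[5] false OR true = true
[6] false OR true = true
[7.2] NOT false = true
[7.3] NOT true = false
[7] false OR true OR false = true
[root] false AND true AND true AND true AND true AND true AND true = false
Overall: false → dropped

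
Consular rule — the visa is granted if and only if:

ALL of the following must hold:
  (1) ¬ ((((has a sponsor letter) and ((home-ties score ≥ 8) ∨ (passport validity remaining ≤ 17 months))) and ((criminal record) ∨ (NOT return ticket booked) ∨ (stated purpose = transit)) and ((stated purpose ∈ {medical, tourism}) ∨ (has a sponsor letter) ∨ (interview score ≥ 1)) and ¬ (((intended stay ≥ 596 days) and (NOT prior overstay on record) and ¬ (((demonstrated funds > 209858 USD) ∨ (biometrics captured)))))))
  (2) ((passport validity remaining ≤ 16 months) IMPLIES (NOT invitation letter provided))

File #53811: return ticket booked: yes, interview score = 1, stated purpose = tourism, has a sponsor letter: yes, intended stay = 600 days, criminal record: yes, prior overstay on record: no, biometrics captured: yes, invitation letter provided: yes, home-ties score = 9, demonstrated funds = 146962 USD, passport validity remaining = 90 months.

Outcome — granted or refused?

Atomic conditions:
  has a sponsor letter: yes → true
  home-ties score ≥ 8: 9 ≥ 8 is true
  passport validity remaining ≤ 17 months: 90 ≤ 17 is false
  criminal record: yes → true
  NOT return ticket booked: yes → false
  stated purpose = transit: tourism == transit is false
  stated purpose ∈ {medical, tourism}: tourism is in the set → true
  interview score ≥ 1: 1 ≥ 1 is true
  intended stay ≥ 596 days: 600 ≥ 596 is true
  NOT prior overstay on record: no → true
  demonstrated funds > 209858 USD: 146962 > 209858 is false
  biometrics captured: yes → true
  passport validity remaining ≤ 16 months: 90 ≤ 16 is false
  NOT invitation letter provided: yes → false
Combine:
[1.1.1.2] true OR false = true
[1.1.1] true AND true = true
[1.1.2] true OR false OR false = true
[1.1.3] true OR true OR true = true
[1.1.4.1.3.1] false OR true = true
[1.1.4.1.3] NOT true = false
[1.1.4.1] true AND true AND false = false
[1.1.4] NOT false = true
[1.1] true AND true AND true AND true = true
[1] NOT true = false
[2] false → false (antecedent false ⇒ implication holds) = true
[root] false AND true = false
Overall: false → refused

Refused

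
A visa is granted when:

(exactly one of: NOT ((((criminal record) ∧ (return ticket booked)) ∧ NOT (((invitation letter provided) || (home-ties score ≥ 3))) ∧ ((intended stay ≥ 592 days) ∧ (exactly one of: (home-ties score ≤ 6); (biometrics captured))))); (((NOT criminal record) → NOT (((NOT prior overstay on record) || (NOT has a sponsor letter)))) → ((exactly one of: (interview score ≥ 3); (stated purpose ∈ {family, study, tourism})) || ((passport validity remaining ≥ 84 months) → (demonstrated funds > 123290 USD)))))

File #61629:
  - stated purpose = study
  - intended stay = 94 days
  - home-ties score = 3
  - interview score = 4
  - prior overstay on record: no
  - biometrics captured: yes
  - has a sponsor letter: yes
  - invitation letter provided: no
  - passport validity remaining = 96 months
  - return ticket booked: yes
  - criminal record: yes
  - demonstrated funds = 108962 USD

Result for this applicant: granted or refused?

Granted

Atomic conditions:
  criminal record: yes → true
  return ticket booked: yes → true
  invitation letter provided: no → false
  home-ties score ≥ 3: 3 ≥ 3 is true
  intended stay ≥ 592 days: 94 ≥ 592 is false
  home-ties score ≤ 6: 3 ≤ 6 is true
  biometrics captured: yes → true
  NOT criminal record: yes → false
  NOT prior overstay on record: no → true
  NOT has a sponsor letter: yes → false
  interview score ≥ 3: 4 ≥ 3 is true
  stated purpose ∈ {family, study, tourism}: study is in the set → true
  passport validity remaining ≥ 84 months: 96 ≥ 84 is true
  demonstrated funds > 123290 USD: 108962 > 123290 is false
Combine:
[1.1.1] true AND true = true
[1.1.2.1] false OR true = true
[1.1.2] NOT true = false
[1.1.3.2] exactly-one(true, true) = false
[1.1.3] false AND false = false
[1.1] true AND false AND false = false
[1] NOT false = true
[2.1.2.1] true OR false = true
[2.1.2] NOT true = false
[2.1] false → false (antecedent false ⇒ implication holds) = true
[2.2.1] exactly-one(true, true) = false
[2.2.2] true → false = false
[2.2] false OR false = false
[2] true → false = false
[root] exactly-one(true, false) = true
Overall: true → granted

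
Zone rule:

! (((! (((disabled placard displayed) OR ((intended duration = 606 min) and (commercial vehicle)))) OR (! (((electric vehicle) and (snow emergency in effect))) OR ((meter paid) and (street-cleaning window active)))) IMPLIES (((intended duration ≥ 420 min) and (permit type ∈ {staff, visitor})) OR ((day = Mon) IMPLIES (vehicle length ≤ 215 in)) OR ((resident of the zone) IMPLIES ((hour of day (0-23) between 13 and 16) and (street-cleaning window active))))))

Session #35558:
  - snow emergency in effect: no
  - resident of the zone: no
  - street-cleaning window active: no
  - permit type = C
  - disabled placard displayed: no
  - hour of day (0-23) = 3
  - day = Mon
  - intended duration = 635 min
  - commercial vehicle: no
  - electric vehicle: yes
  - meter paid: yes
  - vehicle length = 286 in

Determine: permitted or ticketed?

Ticketed

Atomic conditions:
  disabled placard displayed: no → false
  intended duration = 606 min: 635 == 606 is false
  commercial vehicle: no → false
  electric vehicle: yes → true
  snow emergency in effect: no → false
  meter paid: yes → true
  street-cleaning window active: no → false
  intended duration ≥ 420 min: 635 ≥ 420 is true
  permit type ∈ {staff, visitor}: C is not in the set → false
  day = Mon: Mon == Mon is true
  vehicle length ≤ 215 in: 286 ≤ 215 is false
  resident of the zone: no → false
  hour of day (0-23) between 13 and 16: 3 in [13, 16] is false
Combine:
[1.1.1.1.2] false AND false = false
[1.1.1.1] false OR false = false
[1.1.1] NOT false = true
[1.1.2.1.1] true AND false = false
[1.1.2.1] NOT false = true
[1.1.2.2] true AND false = false
[1.1.2] true OR false = true
[1.1] true OR true = true
[1.2.1] true AND false = false
[1.2.2] true → false = false
[1.2.3.2] false AND false = false
[1.2.3] false → false (antecedent false ⇒ implication holds) = true
[1.2] false OR false OR true = true
[1] true → true = true
[root] NOT true = false
Overall: false → ticketed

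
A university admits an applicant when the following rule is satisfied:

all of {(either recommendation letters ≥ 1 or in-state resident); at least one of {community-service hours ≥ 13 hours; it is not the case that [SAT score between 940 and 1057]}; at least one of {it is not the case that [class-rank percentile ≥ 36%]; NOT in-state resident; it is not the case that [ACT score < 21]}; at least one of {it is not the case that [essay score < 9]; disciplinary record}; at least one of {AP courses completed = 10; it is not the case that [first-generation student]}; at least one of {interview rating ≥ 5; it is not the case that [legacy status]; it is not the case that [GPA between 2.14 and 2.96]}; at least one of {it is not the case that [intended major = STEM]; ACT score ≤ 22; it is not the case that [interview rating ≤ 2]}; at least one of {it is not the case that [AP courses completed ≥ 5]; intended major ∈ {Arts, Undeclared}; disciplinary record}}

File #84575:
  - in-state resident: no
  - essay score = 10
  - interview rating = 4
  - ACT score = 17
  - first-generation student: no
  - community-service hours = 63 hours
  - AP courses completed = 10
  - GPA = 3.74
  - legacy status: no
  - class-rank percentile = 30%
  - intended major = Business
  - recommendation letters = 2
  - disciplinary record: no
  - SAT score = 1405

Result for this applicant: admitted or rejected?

Rejected

Atomic conditions:
  recommendation letters ≥ 1: 2 ≥ 1 is true
  in-state resident: no → false
  community-service hours ≥ 13 hours: 63 ≥ 13 is true
  SAT score between 940 and 1057: 1405 in [940, 1057] is false
  class-rank percentile ≥ 36%: 30 ≥ 36 is false
  NOT in-state resident: no → true
  ACT score < 21: 17 < 21 is true
  essay score < 9: 10 < 9 is false
  disciplinary record: no → false
  AP courses completed = 10: 10 == 10 is true
  first-generation student: no → false
  interview rating ≥ 5: 4 ≥ 5 is false
  legacy status: no → false
  GPA between 2.14 and 2.96: 3.74 in [2.14, 2.96] is false
  intended major = STEM: Business == STEM is false
  ACT score ≤ 22: 17 ≤ 22 is true
  interview rating ≤ 2: 4 ≤ 2 is false
  AP courses completed ≥ 5: 10 ≥ 5 is true
  intended major ∈ {Arts, Undeclared}: Business is not in the set → false
Combine:
[1] true OR false = true
[2.2] NOT false = true
[2] true OR true = true
[3.1] NOT false = true
[3.3] NOT true = false
[3] true OR true OR false = true
[4.1] NOT false = true
[4] true OR false = true
[5.2] NOT false = true
[5] true OR true = true
[6.2] NOT false = true
[6.3] NOT false = true
[6] false OR true OR true = true
[7.1] NOT false = true
[7.3] NOT false = true
[7] true OR true OR true = true
[8.1] NOT true = false
[8] false OR false OR false = false
[root] true AND true AND true AND true AND true AND true AND true AND false = false
Overall: false → rejected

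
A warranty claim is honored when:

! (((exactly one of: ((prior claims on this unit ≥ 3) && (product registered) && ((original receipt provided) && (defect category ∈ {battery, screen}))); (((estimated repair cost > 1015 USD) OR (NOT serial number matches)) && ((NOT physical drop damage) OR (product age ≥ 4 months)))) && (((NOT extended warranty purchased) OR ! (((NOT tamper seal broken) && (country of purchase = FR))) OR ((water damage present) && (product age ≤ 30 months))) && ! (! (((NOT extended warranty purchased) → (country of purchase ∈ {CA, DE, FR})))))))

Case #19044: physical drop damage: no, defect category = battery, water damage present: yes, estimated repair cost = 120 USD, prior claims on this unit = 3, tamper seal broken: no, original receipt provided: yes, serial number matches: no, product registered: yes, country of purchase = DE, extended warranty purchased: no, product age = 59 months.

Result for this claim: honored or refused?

Atomic conditions:
  prior claims on this unit ≥ 3: 3 ≥ 3 is true
  product registered: yes → true
  original receipt provided: yes → true
  defect category ∈ {battery, screen}: battery is in the set → true
  estimated repair cost > 1015 USD: 120 > 1015 is false
  NOT serial number matches: no → true
  NOT physical drop damage: no → true
  product age ≥ 4 months: 59 ≥ 4 is true
  NOT extended warranty purchased: no → true
  NOT tamper seal broken: no → true
  country of purchase = FR: DE == FR is false
  water damage present: yes → true
  product age ≤ 30 months: 59 ≤ 30 is false
  country of purchase ∈ {CA, DE, FR}: DE is in the set → true
Combine:
[1.1.1.3] true AND true = true
[1.1.1] true AND true AND true = true
[1.1.2.1] false OR true = true
[1.1.2.2] true OR true = true
[1.1.2] true AND true = true
[1.1] exactly-one(true, true) = false
[1.2.1.2.1] true AND false = false
[1.2.1.2] NOT false = true
[1.2.1.3] true AND false = false
[1.2.1] true OR true OR false = true
[1.2.2.1.1] true → true = true
[1.2.2.1] NOT true = false
[1.2.2] NOT false = true
[1.2] true AND true = true
[1] false AND true = false
[root] NOT false = true
Overall: true → honored

Honored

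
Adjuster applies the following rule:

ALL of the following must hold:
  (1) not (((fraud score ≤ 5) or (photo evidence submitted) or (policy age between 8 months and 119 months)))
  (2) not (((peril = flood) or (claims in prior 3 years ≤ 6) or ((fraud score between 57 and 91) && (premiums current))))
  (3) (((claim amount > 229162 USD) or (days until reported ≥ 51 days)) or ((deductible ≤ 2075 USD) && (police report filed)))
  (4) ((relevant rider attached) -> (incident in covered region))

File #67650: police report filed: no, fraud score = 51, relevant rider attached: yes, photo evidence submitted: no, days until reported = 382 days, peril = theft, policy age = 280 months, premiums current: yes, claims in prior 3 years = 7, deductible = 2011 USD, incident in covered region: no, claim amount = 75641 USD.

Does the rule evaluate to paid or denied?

Denied

Atomic conditions:
  fraud score ≤ 5: 51 ≤ 5 is false
  photo evidence submitted: no → false
  policy age between 8 months and 119 months: 280 in [8, 119] is false
  peril = flood: theft == flood is false
  claims in prior 3 years ≤ 6: 7 ≤ 6 is false
  fraud score between 57 and 91: 51 in [57, 91] is false
  premiums current: yes → true
  claim amount > 229162 USD: 75641 > 229162 is false
  days until reported ≥ 51 days: 382 ≥ 51 is true
  deductible ≤ 2075 USD: 2011 ≤ 2075 is true
  police report filed: no → false
  relevant rider attached: yes → true
  incident in covered region: no → false
Combine:
[1.1] false OR false OR false = false
[1] NOT false = true
[2.1.3] false AND true = false
[2.1] false OR false OR false = false
[2] NOT false = true
[3.1] false OR true = true
[3.2] true AND false = false
[3] true OR false = true
[4] true → false = false
[root] true AND true AND true AND false = false
Overall: false → denied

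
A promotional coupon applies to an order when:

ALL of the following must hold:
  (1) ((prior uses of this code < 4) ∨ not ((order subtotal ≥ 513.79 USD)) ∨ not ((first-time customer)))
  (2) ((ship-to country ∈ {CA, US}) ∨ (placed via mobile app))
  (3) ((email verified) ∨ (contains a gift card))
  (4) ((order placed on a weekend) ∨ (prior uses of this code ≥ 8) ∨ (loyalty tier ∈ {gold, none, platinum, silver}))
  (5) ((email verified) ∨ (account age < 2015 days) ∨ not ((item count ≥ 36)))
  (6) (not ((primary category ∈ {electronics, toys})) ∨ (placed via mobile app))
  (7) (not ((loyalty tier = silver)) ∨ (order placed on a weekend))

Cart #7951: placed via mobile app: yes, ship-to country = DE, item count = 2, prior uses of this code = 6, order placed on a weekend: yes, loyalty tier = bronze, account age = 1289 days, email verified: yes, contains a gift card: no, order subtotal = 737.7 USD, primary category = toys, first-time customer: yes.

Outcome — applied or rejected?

Rejected

Atomic conditions:
  prior uses of this code < 4: 6 < 4 is false
  order subtotal ≥ 513.79 USD: 737.7 ≥ 513.79 is true
  first-time customer: yes → true
  ship-to country ∈ {CA, US}: DE is not in the set → false
  placed via mobile app: yes → true
  email verified: yes → true
  contains a gift card: no → false
  order placed on a weekend: yes → true
  prior uses of this code ≥ 8: 6 ≥ 8 is false
  loyalty tier ∈ {gold, none, platinum, silver}: bronze is not in the set → false
  account age < 2015 days: 1289 < 2015 is true
  item count ≥ 36: 2 ≥ 36 is false
  primary category ∈ {electronics, toys}: toys is in the set → true
  loyalty tier = silver: bronze == silver is false
Combine:
[1.2] NOT true = false
[1.3] NOT true = false
[1] false OR false OR false = false
[2] false OR true = true
[3] true OR false = true
[4] true OR false OR false = true
[5.3] NOT false = true
[5] true OR true OR true = true
[6.1] NOT true = false
[6] false OR true = true
[7.1] NOT false = true
[7] true OR true = true
[root] false AND true AND true AND true AND true AND true AND true = false
Overall: false → rejected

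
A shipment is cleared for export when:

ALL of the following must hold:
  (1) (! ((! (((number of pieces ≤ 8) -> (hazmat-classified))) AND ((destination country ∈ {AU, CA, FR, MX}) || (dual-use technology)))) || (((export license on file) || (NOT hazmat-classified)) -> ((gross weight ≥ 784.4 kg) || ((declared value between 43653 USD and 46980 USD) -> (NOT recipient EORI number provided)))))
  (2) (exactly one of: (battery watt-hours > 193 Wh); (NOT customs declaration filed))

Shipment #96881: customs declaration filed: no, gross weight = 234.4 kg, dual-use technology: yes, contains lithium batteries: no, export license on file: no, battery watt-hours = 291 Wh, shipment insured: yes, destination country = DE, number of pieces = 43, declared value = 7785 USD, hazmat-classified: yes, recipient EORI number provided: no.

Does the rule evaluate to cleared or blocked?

Atomic conditions:
  number of pieces ≤ 8: 43 ≤ 8 is false
  hazmat-classified: yes → true
  destination country ∈ {AU, CA, FR, MX}: DE is not in the set → false
  dual-use technology: yes → true
  export license on file: no → false
  NOT hazmat-classified: yes → false
  gross weight ≥ 784.4 kg: 234.4 ≥ 784.4 is false
  declared value between 43653 USD and 46980 USD: 7785 in [43653, 46980] is false
  NOT recipient EORI number provided: no → true
  battery watt-hours > 193 Wh: 291 > 193 is true
  NOT customs declaration filed: no → true
Combine:
[1.1.1.1.1] false → true (antecedent false ⇒ implication holds) = true
[1.1.1.1] NOT true = false
[1.1.1.2] false OR true = true
[1.1.1] false AND true = false
[1.1] NOT false = true
[1.2.1] false OR false = false
[1.2.2.2] false → true (antecedent false ⇒ implication holds) = true
[1.2.2] false OR true = true
[1.2] false → true (antecedent false ⇒ implication holds) = true
[1] true OR true = true
[2] exactly-one(true, true) = false
[root] true AND false = false
Overall: false → blocked

Blocked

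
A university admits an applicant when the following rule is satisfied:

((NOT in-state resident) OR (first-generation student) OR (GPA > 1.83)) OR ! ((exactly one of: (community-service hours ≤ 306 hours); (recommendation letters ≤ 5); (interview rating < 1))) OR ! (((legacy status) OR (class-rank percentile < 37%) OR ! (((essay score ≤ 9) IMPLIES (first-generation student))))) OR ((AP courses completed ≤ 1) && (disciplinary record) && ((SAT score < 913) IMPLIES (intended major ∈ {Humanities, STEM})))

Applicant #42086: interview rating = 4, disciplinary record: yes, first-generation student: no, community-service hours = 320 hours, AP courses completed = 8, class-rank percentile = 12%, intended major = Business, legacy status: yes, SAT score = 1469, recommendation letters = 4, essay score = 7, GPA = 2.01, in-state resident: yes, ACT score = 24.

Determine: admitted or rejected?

Admitted

Atomic conditions:
  NOT in-state resident: yes → false
  first-generation student: no → false
  GPA > 1.83: 2.01 > 1.83 is true
  community-service hours ≤ 306 hours: 320 ≤ 306 is false
  recommendation letters ≤ 5: 4 ≤ 5 is true
  interview rating < 1: 4 < 1 is false
  legacy status: yes → true
  class-rank percentile < 37%: 12 < 37 is true
  essay score ≤ 9: 7 ≤ 9 is true
  AP courses completed ≤ 1: 8 ≤ 1 is false
  disciplinary record: yes → true
  SAT score < 913: 1469 < 913 is false
  intended major ∈ {Humanities, STEM}: Business is not in the set → false
Combine:
[1] false OR false OR true = true
[2.1] exactly-one(false, true, false) = true
[2] NOT true = false
[3.1.3.1] true → false = false
[3.1.3] NOT false = true
[3.1] true OR true OR true = true
[3] NOT true = false
[4.3] false → false (antecedent false ⇒ implication holds) = true
[4] false AND true AND true = false
[root] true OR false OR false OR false = true
Overall: true → admitted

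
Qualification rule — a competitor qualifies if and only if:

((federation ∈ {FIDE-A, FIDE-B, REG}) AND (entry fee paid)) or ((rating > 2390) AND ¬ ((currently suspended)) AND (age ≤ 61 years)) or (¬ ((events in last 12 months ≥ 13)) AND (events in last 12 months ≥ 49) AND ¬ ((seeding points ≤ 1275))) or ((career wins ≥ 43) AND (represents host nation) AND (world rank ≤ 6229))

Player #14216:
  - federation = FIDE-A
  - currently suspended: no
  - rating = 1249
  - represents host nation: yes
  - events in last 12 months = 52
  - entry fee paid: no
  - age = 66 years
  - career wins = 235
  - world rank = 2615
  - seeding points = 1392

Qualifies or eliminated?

Atomic conditions:
  federation ∈ {FIDE-A, FIDE-B, REG}: FIDE-A is in the set → true
  entry fee paid: no → false
  rating > 2390: 1249 > 2390 is false
  currently suspended: no → false
  age ≤ 61 years: 66 ≤ 61 is false
  events in last 12 months ≥ 13: 52 ≥ 13 is true
  events in last 12 months ≥ 49: 52 ≥ 49 is true
  seeding points ≤ 1275: 1392 ≤ 1275 is false
  career wins ≥ 43: 235 ≥ 43 is true
  represents host nation: yes → true
  world rank ≤ 6229: 2615 ≤ 6229 is true
Combine:
[1] true AND false = false
[2.2] NOT false = true
[2] false AND true AND false = false
[3.1] NOT true = false
[3.3] NOT false = true
[3] false AND true AND true = false
[4] true AND true AND true = true
[root] false OR false OR false OR true = true
Overall: true → qualifies

Qualifies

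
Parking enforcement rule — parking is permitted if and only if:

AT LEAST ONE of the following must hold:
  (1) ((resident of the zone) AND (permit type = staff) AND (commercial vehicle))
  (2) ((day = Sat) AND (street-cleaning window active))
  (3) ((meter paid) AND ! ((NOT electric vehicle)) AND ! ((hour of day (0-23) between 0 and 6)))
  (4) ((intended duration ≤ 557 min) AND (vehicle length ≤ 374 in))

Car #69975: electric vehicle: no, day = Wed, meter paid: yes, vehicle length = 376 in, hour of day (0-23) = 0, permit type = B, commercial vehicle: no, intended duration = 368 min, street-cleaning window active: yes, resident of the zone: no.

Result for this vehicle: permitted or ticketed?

Ticketed

Atomic conditions:
  resident of the zone: no → false
  permit type = staff: B == staff is false
  commercial vehicle: no → false
  day = Sat: Wed == Sat is false
  street-cleaning window active: yes → true
  meter paid: yes → true
  NOT electric vehicle: no → true
  hour of day (0-23) between 0 and 6: 0 in [0, 6] is true
  intended duration ≤ 557 min: 368 ≤ 557 is true
  vehicle length ≤ 374 in: 376 ≤ 374 is false
Combine:
[1] false AND false AND false = false
[2] false AND true = false
[3.2] NOT true = false
[3.3] NOT true = false
[3] true AND false AND false = false
[4] true AND false = false
[root] false OR false OR false OR false = false
Overall: false → ticketed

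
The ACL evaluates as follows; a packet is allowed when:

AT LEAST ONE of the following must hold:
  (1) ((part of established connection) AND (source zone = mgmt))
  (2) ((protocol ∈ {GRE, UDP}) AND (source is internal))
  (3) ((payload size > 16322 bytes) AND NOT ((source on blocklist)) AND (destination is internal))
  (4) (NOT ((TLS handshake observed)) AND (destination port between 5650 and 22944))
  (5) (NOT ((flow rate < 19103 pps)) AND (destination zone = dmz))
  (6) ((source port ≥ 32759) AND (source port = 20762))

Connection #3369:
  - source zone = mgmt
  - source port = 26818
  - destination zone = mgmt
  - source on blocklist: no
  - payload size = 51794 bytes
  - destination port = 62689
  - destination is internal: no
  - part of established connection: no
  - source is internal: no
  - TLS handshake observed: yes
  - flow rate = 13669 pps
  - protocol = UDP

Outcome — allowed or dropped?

Dropped

Atomic conditions:
  part of established connection: no → false
  source zone = mgmt: mgmt == mgmt is true
  protocol ∈ {GRE, UDP}: UDP is in the set → true
  source is internal: no → false
  payload size > 16322 bytes: 51794 > 16322 is true
  source on blocklist: no → false
  destination is internal: no → false
  TLS handshake observed: yes → true
  destination port between 5650 and 22944: 62689 in [5650, 22944] is false
  flow rate < 19103 pps: 13669 < 19103 is true
  destination zone = dmz: mgmt == dmz is false
  source port ≥ 32759: 26818 ≥ 32759 is false
  source port = 20762: 26818 == 20762 is false
Combine:
[1] false AND true = false
[2] true AND false = false
[3.2] NOT false = true
[3] true AND true AND false = false
[4.1] NOT true = false
[4] false AND false = false
[5.1] NOT true = false
[5] false AND false = false
[6] false AND false = false
[root] false OR false OR false OR false OR false OR false = false
Overall: false → dropped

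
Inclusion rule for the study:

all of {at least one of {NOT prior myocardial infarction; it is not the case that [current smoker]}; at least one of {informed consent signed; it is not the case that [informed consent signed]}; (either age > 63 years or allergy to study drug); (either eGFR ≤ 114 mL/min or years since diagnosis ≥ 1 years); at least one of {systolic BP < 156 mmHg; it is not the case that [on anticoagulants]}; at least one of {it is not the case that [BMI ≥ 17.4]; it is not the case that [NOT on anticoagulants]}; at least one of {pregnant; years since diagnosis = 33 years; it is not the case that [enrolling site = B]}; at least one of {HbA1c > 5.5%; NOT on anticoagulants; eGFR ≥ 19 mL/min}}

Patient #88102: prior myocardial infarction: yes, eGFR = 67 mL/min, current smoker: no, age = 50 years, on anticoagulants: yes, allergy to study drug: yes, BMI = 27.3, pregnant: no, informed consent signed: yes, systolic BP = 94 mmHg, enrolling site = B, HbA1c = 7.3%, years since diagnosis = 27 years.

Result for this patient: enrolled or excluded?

Atomic conditions:
  NOT prior myocardial infarction: yes → false
  current smoker: no → false
  informed consent signed: yes → true
  age > 63 years: 50 > 63 is false
  allergy to study drug: yes → true
  eGFR ≤ 114 mL/min: 67 ≤ 114 is true
  years since diagnosis ≥ 1 years: 27 ≥ 1 is true
  systolic BP < 156 mmHg: 94 < 156 is true
  on anticoagulants: yes → true
  BMI ≥ 17.4: 27.3 ≥ 17.4 is true
  NOT on anticoagulants: yes → false
  pregnant: no → false
  years since diagnosis = 33 years: 27 == 33 is false
  enrolling site = B: B == B is true
  HbA1c > 5.5%: 7.3 > 5.5 is true
  eGFR ≥ 19 mL/min: 67 ≥ 19 is true
Combine:
[1.2] NOT false = true
[1] false OR true = true
[2.2] NOT true = false
[2] true OR false = true
[3] false OR true = true
[4] true OR true = true
[5.2] NOT true = false
[5] true OR false = true
[6.1] NOT true = false
[6.2] NOT false = true
[6] false OR true = true
[7.3] NOT true = false
[7] false OR false OR false = false
[8] true OR false OR true = true
[root] true AND true AND true AND true AND true AND true AND false AND true = false
Overall: false → excluded

Excluded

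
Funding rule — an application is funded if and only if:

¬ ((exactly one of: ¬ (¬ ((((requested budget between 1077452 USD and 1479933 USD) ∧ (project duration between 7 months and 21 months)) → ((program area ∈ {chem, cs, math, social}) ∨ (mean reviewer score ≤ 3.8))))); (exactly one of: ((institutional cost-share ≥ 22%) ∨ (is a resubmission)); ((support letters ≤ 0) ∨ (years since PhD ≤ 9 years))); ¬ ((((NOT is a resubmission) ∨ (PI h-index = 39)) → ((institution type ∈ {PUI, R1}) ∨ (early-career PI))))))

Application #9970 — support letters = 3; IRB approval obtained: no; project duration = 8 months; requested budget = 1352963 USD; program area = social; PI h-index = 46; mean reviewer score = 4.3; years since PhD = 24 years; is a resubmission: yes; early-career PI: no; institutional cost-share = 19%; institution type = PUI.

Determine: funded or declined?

Funded

Atomic conditions:
  requested budget between 1077452 USD and 1479933 USD: 1352963 in [1077452, 1479933] is true
  project duration between 7 months and 21 months: 8 in [7, 21] is true
  program area ∈ {chem, cs, math, social}: social is in the set → true
  mean reviewer score ≤ 3.8: 4.3 ≤ 3.8 is false
  institutional cost-share ≥ 22%: 19 ≥ 22 is false
  is a resubmission: yes → true
  support letters ≤ 0: 3 ≤ 0 is false
  years since PhD ≤ 9 years: 24 ≤ 9 is false
  NOT is a resubmission: yes → false
  PI h-index = 39: 46 == 39 is false
  institution type ∈ {PUI, R1}: PUI is in the set → true
  early-career PI: no → false
Combine:
[1.1.1.1.1] true AND true = true
[1.1.1.1.2] true OR false = true
[1.1.1.1] true → true = true
[1.1.1] NOT true = false
[1.1] NOT false = true
[1.2.1] false OR true = true
[1.2.2] false OR false = false
[1.2] exactly-one(true, false) = true
[1.3.1.1] false OR false = false
[1.3.1.2] true OR false = true
[1.3.1] false → true (antecedent false ⇒ implication holds) = true
[1.3] NOT true = false
[1] exactly-one(true, true, false) = false
[root] NOT false = true
Overall: true → funded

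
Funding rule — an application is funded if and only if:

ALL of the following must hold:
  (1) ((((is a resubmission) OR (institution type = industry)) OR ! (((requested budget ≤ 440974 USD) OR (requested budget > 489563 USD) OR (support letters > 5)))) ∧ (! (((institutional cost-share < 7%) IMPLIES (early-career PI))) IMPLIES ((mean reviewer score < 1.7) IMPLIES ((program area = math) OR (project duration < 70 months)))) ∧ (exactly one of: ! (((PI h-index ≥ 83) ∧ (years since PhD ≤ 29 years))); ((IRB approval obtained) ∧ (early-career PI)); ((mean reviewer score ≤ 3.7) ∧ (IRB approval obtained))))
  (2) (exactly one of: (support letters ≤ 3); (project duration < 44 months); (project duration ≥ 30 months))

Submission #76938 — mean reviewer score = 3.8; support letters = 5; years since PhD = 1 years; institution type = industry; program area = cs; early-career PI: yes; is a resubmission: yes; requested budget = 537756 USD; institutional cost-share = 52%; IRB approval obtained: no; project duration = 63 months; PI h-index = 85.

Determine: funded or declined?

Atomic conditions:
  is a resubmission: yes → true
  institution type = industry: industry == industry is true
  requested budget ≤ 440974 USD: 537756 ≤ 440974 is false
  requested budget > 489563 USD: 537756 > 489563 is true
  support letters > 5: 5 > 5 is false
  institutional cost-share < 7%: 52 < 7 is false
  early-career PI: yes → true
  mean reviewer score < 1.7: 3.8 < 1.7 is false
  program area = math: cs == math is false
  project duration < 70 months: 63 < 70 is true
  PI h-index ≥ 83: 85 ≥ 83 is true
  years since PhD ≤ 29 years: 1 ≤ 29 is true
  IRB approval obtained: no → false
  mean reviewer score ≤ 3.7: 3.8 ≤ 3.7 is false
  support letters ≤ 3: 5 ≤ 3 is false
  project duration < 44 months: 63 < 44 is false
  project duration ≥ 30 months: 63 ≥ 30 is true
Combine:
[1.1.1] true OR true = true
[1.1.2.1] false OR true OR false = true
[1.1.2] NOT true = false
[1.1] true OR false = true
[1.2.1.1] false → true (antecedent false ⇒ implication holds) = true
[1.2.1] NOT true = false
[1.2.2.2] false OR true = true
[1.2.2] false → true (antecedent false ⇒ implication holds) = true
[1.2] false → true (antecedent false ⇒ implication holds) = true
[1.3.1.1] true AND true = true
[1.3.1] NOT true = false
[1.3.2] false AND true = false
[1.3.3] false AND false = false
[1.3] exactly-one(false, false, false) = false
[1] true AND true AND false = false
[2] exactly-one(false, false, true) = true
[root] false AND true = false
Overall: false → declined

Declined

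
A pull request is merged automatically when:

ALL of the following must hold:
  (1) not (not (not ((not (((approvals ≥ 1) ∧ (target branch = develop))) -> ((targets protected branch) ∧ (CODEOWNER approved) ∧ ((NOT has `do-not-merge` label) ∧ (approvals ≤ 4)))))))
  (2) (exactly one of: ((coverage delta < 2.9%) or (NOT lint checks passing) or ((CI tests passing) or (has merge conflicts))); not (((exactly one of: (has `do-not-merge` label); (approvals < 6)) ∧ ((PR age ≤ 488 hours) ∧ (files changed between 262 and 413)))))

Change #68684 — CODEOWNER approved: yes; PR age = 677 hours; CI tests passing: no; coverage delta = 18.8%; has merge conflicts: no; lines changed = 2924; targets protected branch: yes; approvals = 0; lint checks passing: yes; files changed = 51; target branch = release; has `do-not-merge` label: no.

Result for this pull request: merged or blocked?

Blocked

Atomic conditions:
  approvals ≥ 1: 0 ≥ 1 is false
  target branch = develop: release == develop is false
  targets protected branch: yes → true
  CODEOWNER approved: yes → true
  NOT has `do-not-merge` label: no → true
  approvals ≤ 4: 0 ≤ 4 is true
  coverage delta < 2.9%: 18.8 < 2.9 is false
  NOT lint checks passing: yes → false
  CI tests passing: no → false
  has merge conflicts: no → false
  has `do-not-merge` label: no → false
  approvals < 6: 0 < 6 is true
  PR age ≤ 488 hours: 677 ≤ 488 is false
  files changed between 262 and 413: 51 in [262, 413] is false
Combine:
[1.1.1.1.1.1] false AND false = false
[1.1.1.1.1] NOT false = true
[1.1.1.1.2.3] true AND true = true
[1.1.1.1.2] true AND true AND true = true
[1.1.1.1] true → true = true
[1.1.1] NOT true = false
[1.1] NOT false = true
[1] NOT true = false
[2.1.3] false OR false = false
[2.1] false OR false OR false = false
[2.2.1.1] exactly-one(false, true) = true
[2.2.1.2] false AND false = false
[2.2.1] true AND false = false
[2.2] NOT false = true
[2] exactly-one(false, true) = true
[root] false AND true = false
Overall: false → blocked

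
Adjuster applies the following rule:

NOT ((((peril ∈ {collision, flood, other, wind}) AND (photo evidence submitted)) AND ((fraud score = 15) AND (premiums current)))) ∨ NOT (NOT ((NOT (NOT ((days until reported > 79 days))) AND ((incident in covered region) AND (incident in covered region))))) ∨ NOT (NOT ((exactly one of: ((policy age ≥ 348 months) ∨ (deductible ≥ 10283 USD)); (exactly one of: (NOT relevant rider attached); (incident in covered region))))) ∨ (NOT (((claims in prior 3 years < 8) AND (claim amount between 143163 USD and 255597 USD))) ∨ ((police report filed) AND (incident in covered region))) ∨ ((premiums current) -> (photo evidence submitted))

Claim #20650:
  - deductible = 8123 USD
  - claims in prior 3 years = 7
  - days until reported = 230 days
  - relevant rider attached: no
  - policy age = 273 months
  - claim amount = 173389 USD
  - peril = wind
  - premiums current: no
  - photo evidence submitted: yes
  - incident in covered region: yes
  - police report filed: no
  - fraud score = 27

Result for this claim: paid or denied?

Atomic conditions:
  peril ∈ {collision, flood, other, wind}: wind is in the set → true
  photo evidence submitted: yes → true
  fraud score = 15: 27 == 15 is false
  premiums current: no → false
  days until reported > 79 days: 230 > 79 is true
  incident in covered region: yes → true
  policy age ≥ 348 months: 273 ≥ 348 is false
  deductible ≥ 10283 USD: 8123 ≥ 10283 is false
  NOT relevant rider attached: no → true
  claims in prior 3 years < 8: 7 < 8 is true
  claim amount between 143163 USD and 255597 USD: 173389 in [143163, 255597] is true
  police report filed: no → false
Combine:
[1.1.1] true AND true = true
[1.1.2] false AND false = false
[1.1] true AND false = false
[1] NOT false = true
[2.1.1.1.1] NOT true = false
[2.1.1.1] NOT false = true
[2.1.1.2] true AND true = true
[2.1.1] true AND true = true
[2.1] NOT true = false
[2] NOT false = true
[3.1.1.1] false OR false = false
[3.1.1.2] exactly-one(true, true) = false
[3.1.1] exactly-one(false, false) = false
[3.1] NOT false = true
[3] NOT true = false
[4.1.1] true AND true = true
[4.1] NOT true = false
[4.2] false AND true = false
[4] false OR false = false
[5] false → true (antecedent false ⇒ implication holds) = true
[root] true OR true OR false OR false OR true = true
Overall: true → paid

Paid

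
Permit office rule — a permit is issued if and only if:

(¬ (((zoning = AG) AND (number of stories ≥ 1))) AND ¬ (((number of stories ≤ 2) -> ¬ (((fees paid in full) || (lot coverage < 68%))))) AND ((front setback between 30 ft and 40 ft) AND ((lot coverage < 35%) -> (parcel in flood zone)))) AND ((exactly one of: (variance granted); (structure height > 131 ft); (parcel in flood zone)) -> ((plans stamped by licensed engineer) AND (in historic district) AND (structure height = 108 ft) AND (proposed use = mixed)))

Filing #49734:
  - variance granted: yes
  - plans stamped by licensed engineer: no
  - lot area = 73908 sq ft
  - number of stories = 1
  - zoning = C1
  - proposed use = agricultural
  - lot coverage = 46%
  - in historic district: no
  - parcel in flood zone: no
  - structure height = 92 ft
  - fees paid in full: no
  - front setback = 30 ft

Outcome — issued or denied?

Atomic conditions:
  zoning = AG: C1 == AG is false
  number of stories ≥ 1: 1 ≥ 1 is true
  number of stories ≤ 2: 1 ≤ 2 is true
  fees paid in full: no → false
  lot coverage < 68%: 46 < 68 is true
  front setback between 30 ft and 40 ft: 30 in [30, 40] is true
  lot coverage < 35%: 46 < 35 is false
  parcel in flood zone: no → false
  variance granted: yes → true
  structure height > 131 ft: 92 > 131 is false
  plans stamped by licensed engineer: no → false
  in historic district: no → false
  structure height = 108 ft: 92 == 108 is false
  proposed use = mixed: agricultural == mixed is false
Combine:
[1.1.1] false AND true = false
[1.1] NOT false = true
[1.2.1.2.1] false OR true = true
[1.2.1.2] NOT true = false
[1.2.1] true → false = false
[1.2] NOT false = true
[1.3.2] false → false (antecedent false ⇒ implication holds) = true
[1.3] true AND true = true
[1] true AND true AND true = true
[2.1] exactly-one(true, false, false) = true
[2.2] false AND false AND false AND false = false
[2] true → false = false
[root] true AND false = false
Overall: false → denied

Denied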